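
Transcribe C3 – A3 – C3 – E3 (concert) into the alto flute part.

F3 D4 F3 A3

Written C4 sounds as G3 on the alto flute, so concert pitches are written a perfect fourth up.
C3 -> F3
A3 -> D4
C3 -> F3
E3 -> A3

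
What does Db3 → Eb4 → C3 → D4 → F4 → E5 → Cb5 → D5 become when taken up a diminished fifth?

A diminished fifth up from Db3 gives Abb3.
A diminished fifth up from Eb4 gives Bbb4.
C3 up a diminished fifth is Gb3.
A diminished fifth up from D4 gives Ab4.
F4 up a diminished fifth is Cb5.
A diminished fifth up from E5 gives Bb5.
Cb5 up a diminished fifth is Gbb5.
D5 up a diminished fifth is Ab5.

Abb3 Bbb4 Gb3 Ab4 Cb5 Bb5 Gbb5 Ab5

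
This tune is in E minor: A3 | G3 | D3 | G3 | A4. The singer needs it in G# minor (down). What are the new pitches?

C#3 B2 F#2 B2 C#4

From E down to G# is a minor sixth; apply that to each pitch.
A3 -> C#3
G3 -> B2
D3 -> F#2
G3 -> B2
A4 -> C#4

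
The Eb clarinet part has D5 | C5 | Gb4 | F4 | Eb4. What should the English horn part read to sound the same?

First find concert pitch: the Eb clarinet sounds a minor third above written, so D5 C5 Gb4 F4 Eb4 sounds F5 Eb5 Bbb4 Ab4 Gb4.
Then write for English horn: it sounds a perfect fifth below written, so the part must be a perfect fifth above concert.
F5 → C6
Eb5 → Bb5
Bbb4 → Fb5
Ab4 → Eb5
Gb4 → Db5

C6 Bb5 Fb5 Eb5 Db5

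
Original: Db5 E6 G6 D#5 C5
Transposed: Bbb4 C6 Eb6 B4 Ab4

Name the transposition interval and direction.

Take the first pair: Db5 → Bbb4. D to B spans 3 letter names, so the interval is some kind of third.
Bbb4 to Db5 is 4 semitones, which makes it a major third; the second version is lower, so the direction is down.
Checking another pair — C5 → Ab4 — gives the same interval.

down a major third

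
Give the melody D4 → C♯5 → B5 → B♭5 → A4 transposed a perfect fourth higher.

D4 -> G4
C#5 -> F#5
B5 -> E6
Bb5 -> Eb6
A4 -> D5

G4 F#5 E6 Eb6 D5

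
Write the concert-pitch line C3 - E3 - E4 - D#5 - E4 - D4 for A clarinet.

Eb3 G3 G4 F#5 G4 F4

The A clarinet sounds a minor third below written, so the written part must be a minor third above concert — transpose each note up.
C3 becomes Eb3
E3 becomes G3
E4 becomes G4
D#5 becomes F#5
E4 becomes G4
D4 becomes F4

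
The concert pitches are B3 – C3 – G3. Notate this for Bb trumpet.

The Bb trumpet sounds a major second below written, so the written part must be a major second above concert — transpose each note up.
B3 -> C#4
C3 -> D3
G3 -> A3

C#4 D3 A3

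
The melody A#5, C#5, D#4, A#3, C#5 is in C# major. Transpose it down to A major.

F#5 A4 B3 F#3 A4

C# major to A major down is a major third, so every note moves down by that interval.
A#5 to F#5
C#5 to A4
D#4 to B3
A#3 to F#3
C#5 to A4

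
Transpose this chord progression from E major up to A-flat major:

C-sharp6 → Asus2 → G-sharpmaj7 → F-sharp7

F6 Dbsus2 Cmaj7 Bb7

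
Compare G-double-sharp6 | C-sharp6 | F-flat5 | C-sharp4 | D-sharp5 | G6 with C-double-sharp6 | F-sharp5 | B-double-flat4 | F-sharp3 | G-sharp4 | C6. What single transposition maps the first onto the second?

down a perfect fifth

Take the first pair: G##6 → C##6. G to C spans 5 letter names, so the interval is some kind of fifth.
C##6 to G##6 is 7 semitones, which makes it a perfect fifth; the second version is lower, so the direction is down.
Checking another pair — G6 → C6 — gives the same interval.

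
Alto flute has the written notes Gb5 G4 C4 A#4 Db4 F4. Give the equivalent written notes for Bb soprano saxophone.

First find concert pitch: the alto flute sounds a perfect fourth below written, so Gb5 G4 C4 A#4 Db4 F4 sounds Db5 D4 G3 E#4 Ab3 C4.
Then write for Bb soprano saxophone: it sounds a major second below written, so the part must be a major second above concert.
Db5 → Eb5
D4 → E4
G3 → A3
E#4 → F##4
Ab3 → Bb3
C4 → D4

Eb5 E4 A3 F##4 Bb3 D4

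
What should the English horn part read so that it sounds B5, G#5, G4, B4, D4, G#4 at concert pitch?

Written C4 sounds as F3 on the English horn, so concert pitches are written a perfect fifth up.
B5 becomes F#6
G#5 becomes D#6
G4 becomes D5
B4 becomes F#5
D4 becomes A4
G#4 becomes D#5

F#6 D#6 D5 F#5 A4 D#5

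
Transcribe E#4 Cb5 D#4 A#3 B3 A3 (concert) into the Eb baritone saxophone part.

Written C4 sounds as Eb2 on the Eb baritone saxophone, so concert pitches are written a major thirteenth up.
E#4 -> C##6
Cb5 -> Ab6
D#4 -> B#5
A#3 -> F##5
B3 -> G#5
A3 -> F#5

C##6 Ab6 B#5 F##5 G#5 F#5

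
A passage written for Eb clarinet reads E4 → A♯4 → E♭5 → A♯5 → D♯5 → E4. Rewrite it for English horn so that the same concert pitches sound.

D5 G#5 Db6 G#6 C#6 D5

First find concert pitch: the Eb clarinet sounds a minor third above written, so E4 A♯4 E♭5 A♯5 D♯5 E4 sounds G4 C#5 Gb5 C#6 F#5 G4.
Then write for English horn: it sounds a perfect fifth below written, so the part must be a perfect fifth above concert.
G4 → D5
C#5 → G#5
Gb5 → Db6
C#6 → G#6
F#5 → C#6
G4 → D5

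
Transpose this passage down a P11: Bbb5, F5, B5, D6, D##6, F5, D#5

Fb4 C4 F#4 A4 A##4 C4 A#3

A perfect eleventh down from Bbb5 gives Fb4.
F5: an eleventh down reaches C, and 17 semitones makes it C4.
A perfect eleventh down from B5 gives F#4.
A perfect eleventh down from D6 gives A4.
A perfect eleventh down from D##6 gives A##4.
A perfect eleventh down from F5 gives C4.
D#5: an eleventh down reaches A, and 17 semitones makes it A#3.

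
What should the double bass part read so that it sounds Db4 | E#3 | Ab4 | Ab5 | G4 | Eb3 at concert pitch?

Db5 E#4 Ab5 Ab6 G5 Eb4

The double bass sounds a perfect octave below written, so the written part must be a perfect octave above concert — transpose each note up.
Db4 gives Db5
E#3 gives E#4
Ab4 gives Ab5
Ab5 gives Ab6
G4 gives G5
Eb3 gives Eb4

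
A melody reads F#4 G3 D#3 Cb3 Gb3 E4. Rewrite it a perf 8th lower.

F#4 gives F#3
G3 gives G2
D#3 gives D#2
Cb3 gives Cb2
Gb3 gives Gb2
E4 gives E3

F#3 G2 D#2 Cb2 Gb2 E3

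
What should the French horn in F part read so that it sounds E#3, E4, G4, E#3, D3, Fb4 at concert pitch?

B#3 B4 D5 B#3 A3 Cb5

The French horn in F sounds a perfect fifth below written, so the written part must be a perfect fifth above concert — transpose each note up.
E#3 gives B#3
E4 gives B4
G4 gives D5
E#3 gives B#3
D3 gives A3
Fb4 gives Cb5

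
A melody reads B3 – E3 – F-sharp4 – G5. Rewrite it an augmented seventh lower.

Cb3 Fb2 Gb3 Abb4

B3 gives Cb3
E3 gives Fb2
F#4 gives Gb3
G5 gives Abb4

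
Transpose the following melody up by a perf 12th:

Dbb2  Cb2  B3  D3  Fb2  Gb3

Dbb2 up a perfect twelfth is Abb3.
Cb2: a twelfth up reaches G, and 19 semitones makes it Gb3.
B3: a twelfth up reaches F, and 19 semitones makes it F#5.
A perfect twelfth up from D3 gives A4.
A perfect twelfth up from Fb2 gives Cb4.
A perfect twelfth up from Gb3 gives Db5.

Abb3 Gb3 F#5 A4 Cb4 Db5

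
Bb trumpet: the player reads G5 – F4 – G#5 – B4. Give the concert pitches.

F5 Eb4 F#5 A4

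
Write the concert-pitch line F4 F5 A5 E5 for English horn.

The English horn sounds a perfect fifth below written, so the written part must be a perfect fifth above concert — transpose each note up.
F4 to C5
F5 to C6
A5 to E6
E5 to B5

C5 C6 E6 B5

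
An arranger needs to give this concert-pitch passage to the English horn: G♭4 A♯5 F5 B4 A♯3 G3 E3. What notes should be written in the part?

Db5 E#6 C6 F#5 E#4 D4 B3

Written C4 sounds as F3 on the English horn, so concert pitches are written a perfect fifth up.
Gb4 → Db5
A#5 → E#6
F5 → C6
B4 → F#5
A#3 → E#4
G3 → D4
E3 → B3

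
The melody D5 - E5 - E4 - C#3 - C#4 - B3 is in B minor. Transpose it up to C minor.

Eb5 F5 F4 D3 D4 C4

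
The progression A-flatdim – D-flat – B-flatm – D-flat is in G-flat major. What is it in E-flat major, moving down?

Fdim Bb Gm Bb

G-flat major down to E-flat major is a minor third; each chord root moves by that interval while the quality stays the same.
A-flatdim: root A-flat down a minor third → F, giving Fdim.
D-flat: root D-flat down a minor third → Bb, giving Bb.
B-flatm: root B-flat down a minor third → G, giving Gm.
D-flat: root D-flat down a minor third → Bb, giving Bb.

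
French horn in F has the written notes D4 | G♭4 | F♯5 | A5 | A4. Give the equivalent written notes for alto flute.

First find concert pitch: the French horn in F sounds a perfect fifth below written, so D4 G♭4 F♯5 A5 A4 sounds G3 Cb4 B4 D5 D4.
Then write for alto flute: it sounds a perfect fourth below written, so the part must be a perfect fourth above concert.
G3 → C4
Cb4 → Fb4
B4 → E5
D5 → G5
D4 → G4

C4 Fb4 E5 G5 G4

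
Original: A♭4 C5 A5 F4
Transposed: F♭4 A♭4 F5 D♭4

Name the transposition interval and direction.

From Ab4 to Fb4 is 3 letter names — a third of some quality.
Fb4 to Ab4 is 4 semitones, which makes it a major third; the second version is lower, so the direction is down.
Checking another pair — F4 → Db4 — gives the same interval.

down a major third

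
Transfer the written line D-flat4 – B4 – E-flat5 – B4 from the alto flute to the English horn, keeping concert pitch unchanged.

Eb4 C#5 F5 C#5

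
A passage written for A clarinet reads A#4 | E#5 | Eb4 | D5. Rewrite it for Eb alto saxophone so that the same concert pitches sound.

First find concert pitch: the A clarinet sounds a minor third below written, so A#4 E#5 Eb4 D5 sounds F##4 C##5 C4 B4.
Then write for Eb alto saxophone: it sounds a major sixth below written, so the part must be a major sixth above concert.
F##4 → D##5
C##5 → A##5
C4 → A4
B4 → G#5

D##5 A##5 A4 G#5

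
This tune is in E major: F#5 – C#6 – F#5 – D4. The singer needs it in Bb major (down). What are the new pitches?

E major to Bb major down is an augmented fourth, so every note moves down by that interval.
F#5 to C5
C#6 to G5
F#5 to C5
D4 to Ab3

C5 G5 C5 Ab3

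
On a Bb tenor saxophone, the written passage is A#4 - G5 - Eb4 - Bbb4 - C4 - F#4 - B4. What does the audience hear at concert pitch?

G#3 F4 Db3 Abb3 Bb2 E3 A3

Written C4 on the Bb tenor saxophone sounds as Bb2, a major ninth lower; apply that shift to every note.
A#4 becomes G#3
G5 becomes F4
Eb4 becomes Db3
Bbb4 becomes Abb3
C4 becomes Bb2
F#4 becomes E3
B4 becomes A3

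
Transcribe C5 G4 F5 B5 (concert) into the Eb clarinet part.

A4 E4 D5 G#5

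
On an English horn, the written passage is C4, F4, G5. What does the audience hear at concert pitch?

F3 Bb3 C5

The English horn sounds a perfect fifth below written, so transpose each written note down a perfect fifth.
C4 to F3
F4 to Bb3
G5 to C5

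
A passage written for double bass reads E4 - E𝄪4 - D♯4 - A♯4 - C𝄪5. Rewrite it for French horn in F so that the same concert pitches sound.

First find concert pitch: the double bass sounds a perfect octave below written, so E4 E𝄪4 D♯4 A♯4 C𝄪5 sounds E3 E##3 D#3 A#3 C##4.
Then write for French horn in F: it sounds a perfect fifth below written, so the part must be a perfect fifth above concert.
E3 → B3
E##3 → B##3
D#3 → A#3
A#3 → E#4
C##4 → G##4

B3 B##3 A#3 E#4 G##4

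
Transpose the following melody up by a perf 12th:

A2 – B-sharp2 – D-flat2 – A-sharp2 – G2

E4 F##4 Ab3 E#4 D4

A2 gives E4
B#2 gives F##4
Db2 gives Ab3
A#2 gives E#4
G2 gives D4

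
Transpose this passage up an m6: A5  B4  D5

A5 → F6
B4 → G5
D5 → Bb5

F6 G5 Bb5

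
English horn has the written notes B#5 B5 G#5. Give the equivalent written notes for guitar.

E#6 E6 C#6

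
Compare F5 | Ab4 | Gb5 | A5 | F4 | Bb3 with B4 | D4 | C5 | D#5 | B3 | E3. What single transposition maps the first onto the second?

down a diminished fifth

Take the first pair: F5 → B4. F to B spans 5 letter names, so the interval is some kind of fifth.
B4 to F5 is 6 semitones, which makes it a diminished fifth; the second version is lower, so the direction is down.
Checking another pair — Bb3 → E3 — gives the same interval.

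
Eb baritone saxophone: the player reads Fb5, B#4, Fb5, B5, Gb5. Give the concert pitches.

Abb3 D#3 Abb3 D4 Bbb3

The Eb baritone saxophone sounds a major thirteenth below written, so transpose each written note down a major thirteenth.
Fb5 becomes Abb3
B#4 becomes D#3
Fb5 becomes Abb3
B5 becomes D4
Gb5 becomes Bbb3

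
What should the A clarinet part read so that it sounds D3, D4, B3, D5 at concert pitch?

F3 F4 D4 F5

The A clarinet sounds a minor third below written, so the written part must be a minor third above concert — transpose each note up.
D3 gives F3
D4 gives F4
B3 gives D4
D5 gives F5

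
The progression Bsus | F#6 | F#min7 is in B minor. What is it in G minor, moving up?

B minor up to G minor is a minor sixth; each chord root moves by that interval while the quality stays the same.
Bsus: root B up a minor sixth → G, giving Gsus.
F#6: root F# up a minor sixth → D, giving D6.
F#min7: root F# up a minor sixth → D, giving Dmin7.

Gsus D6 Dmin7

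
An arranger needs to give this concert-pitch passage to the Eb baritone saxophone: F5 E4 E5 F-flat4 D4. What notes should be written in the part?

D7 C#6 C#7 Db6 B5

Written C4 sounds as Eb2 on the Eb baritone saxophone, so concert pitches are written a major thirteenth up.
F5 → D7
E4 → C#6
E5 → C#7
Fb4 → Db6
D4 → B5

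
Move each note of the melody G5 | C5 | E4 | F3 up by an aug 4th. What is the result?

C#6 F#5 A#4 B3

G5 becomes C#6
C5 becomes F#5
E4 becomes A#4
F3 becomes B3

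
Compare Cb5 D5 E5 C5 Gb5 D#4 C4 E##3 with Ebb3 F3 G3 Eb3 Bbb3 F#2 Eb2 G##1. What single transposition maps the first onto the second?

down a major thirteenth

From Cb5 to Ebb3 is 13 letter names — a thirteenth of some quality.
Ebb3 to Cb5 is 21 semitones, which makes it a major thirteenth; the second version is lower, so the direction is down.
Checking another pair — E##3 → G##1 — gives the same interval.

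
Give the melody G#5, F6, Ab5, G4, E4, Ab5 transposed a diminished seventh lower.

A##4 G#5 B4 A#3 F##3 B4

G#5 down a diminished seventh is A##4.
F6: a seventh down reaches G, and 9 semitones makes it G#5.
A diminished seventh down from Ab5 gives B4.
G4 down a diminished seventh is A#3.
E4 down a diminished seventh is F##3.
Ab5 down a diminished seventh is B4.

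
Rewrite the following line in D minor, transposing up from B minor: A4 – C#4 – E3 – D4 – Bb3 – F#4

C5 E4 G3 F4 Db4 A4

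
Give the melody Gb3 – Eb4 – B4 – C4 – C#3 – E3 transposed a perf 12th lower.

Gb3 -> Cb2
Eb4 -> Ab2
B4 -> E3
C4 -> F2
C#3 -> F#1
E3 -> A1

Cb2 Ab2 E3 F2 F#1 A1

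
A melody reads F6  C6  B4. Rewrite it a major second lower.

Eb6 Bb5 A4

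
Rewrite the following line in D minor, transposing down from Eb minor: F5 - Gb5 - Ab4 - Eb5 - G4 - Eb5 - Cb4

E5 F5 G4 D5 F#4 D5 Bb3

From Eb down to D is a minor second; apply that to each pitch.
F5 becomes E5
Gb5 becomes F5
Ab4 becomes G4
Eb5 becomes D5
G4 becomes F#4
Eb5 becomes D5
Cb4 becomes Bb3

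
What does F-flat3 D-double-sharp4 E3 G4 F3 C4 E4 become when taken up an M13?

Db5 B##5 C#5 E6 D5 A5 C#6

A major thirteenth up from Fb3 gives Db5.
D##4 up a major thirteenth is B##5.
E3 up a major thirteenth is C#5.
G4 up a major thirteenth is E6.
F3 up a major thirteenth is D5.
A major thirteenth up from C4 gives A5.
E4 up a major thirteenth is C#6.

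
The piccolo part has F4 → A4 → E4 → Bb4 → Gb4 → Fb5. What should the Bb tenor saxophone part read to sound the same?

G6 B6 F#6 C7 Ab6 Gb7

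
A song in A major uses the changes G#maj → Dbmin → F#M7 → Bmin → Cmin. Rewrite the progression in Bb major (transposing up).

Amaj Ebbmin GM7 Cmin Dbmin

A major up to Bb major is a minor second; each chord root moves by that interval while the quality stays the same.
G#maj: root G# up a minor second → A, giving Amaj.
Dbmin: root Db up a minor second → Ebb, giving Ebbmin.
F#M7: root F# up a minor second → G, giving GM7.
Bmin: root B up a minor second → C, giving Cmin.
Cmin: root C up a minor second → Db, giving Dbmin.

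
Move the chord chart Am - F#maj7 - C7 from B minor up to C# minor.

Bm G#maj7 D7

B minor up to C# minor is a major second; each chord root moves by that interval while the quality stays the same.
Am: root A up a major second → B, giving Bm.
F#maj7: root F# up a major second → G#, giving G#maj7.
C7: root C up a major second → D, giving D7.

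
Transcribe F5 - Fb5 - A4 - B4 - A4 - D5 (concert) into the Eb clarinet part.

D5 Db5 F#4 G#4 F#4 B4

Written C4 sounds as Eb4 on the Eb clarinet, so concert pitches are written a minor third down.
F5 → D5
Fb5 → Db5
A4 → F#4
B4 → G#4
A4 → F#4
D5 → B4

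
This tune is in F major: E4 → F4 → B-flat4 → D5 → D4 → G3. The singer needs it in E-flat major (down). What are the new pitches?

D4 Eb4 Ab4 C5 C4 F3

From F down to E-flat is a major second; apply that to each pitch.
E4 -> D4
F4 -> Eb4
Bb4 -> Ab4
D5 -> C5
D4 -> C4
G3 -> F3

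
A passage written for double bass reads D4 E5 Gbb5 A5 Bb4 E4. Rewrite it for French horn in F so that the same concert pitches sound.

First find concert pitch: the double bass sounds a perfect octave below written, so D4 E5 Gbb5 A5 Bb4 E4 sounds D3 E4 Gbb4 A4 Bb3 E3.
Then write for French horn in F: it sounds a perfect fifth below written, so the part must be a perfect fifth above concert.
D3 → A3
E4 → B4
Gbb4 → Dbb5
A4 → E5
Bb3 → F4
E3 → B3

A3 B4 Dbb5 E5 F4 B3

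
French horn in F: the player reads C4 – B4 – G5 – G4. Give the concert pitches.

Written C4 on the French horn in F sounds as F3, a perfect fifth lower; apply that shift to every note.
C4 → F3
B4 → E4
G5 → C5
G4 → C4

F3 E4 C5 C4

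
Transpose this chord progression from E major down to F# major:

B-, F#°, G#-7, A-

C#- G#° A#-7 B-

E major down to F# major is a minor seventh; each chord root moves by that interval while the quality stays the same.
B-: root B down a minor seventh → C#, giving C#-.
F#°: root F# down a minor seventh → G#, giving G#°.
G#-7: root G# down a minor seventh → A#, giving A#-7.
A-: root A down a minor seventh → B, giving B-.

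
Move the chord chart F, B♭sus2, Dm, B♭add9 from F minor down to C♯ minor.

C# F#sus2 A#m F#add9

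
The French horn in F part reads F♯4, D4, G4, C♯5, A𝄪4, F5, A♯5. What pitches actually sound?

The French horn in F sounds a perfect fifth below written, so transpose each written note down a perfect fifth.
F#4 → B3
D4 → G3
G4 → C4
C#5 → F#4
A##4 → D##4
F5 → Bb4
A#5 → D#5

B3 G3 C4 F#4 D##4 Bb4 D#5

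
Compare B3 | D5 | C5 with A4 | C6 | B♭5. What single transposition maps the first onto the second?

Take the first pair: B3 → A4. B to A spans 7 letter names, so the interval is some kind of seventh.
B3 to A4 is 10 semitones, which makes it a minor seventh; the second version is higher, so the direction is up.
Checking another pair — C5 → Bb5 — gives the same interval.

up a minor seventh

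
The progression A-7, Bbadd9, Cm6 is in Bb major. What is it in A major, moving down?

Bb major down to A major is a minor second; each chord root moves by that interval while the quality stays the same.
A-7: root A down a minor second → G#, giving G#-7.
Bbadd9: root Bb down a minor second → A, giving Aadd9.
Cm6: root C down a minor second → B, giving Bm6.

G#-7 Aadd9 Bm6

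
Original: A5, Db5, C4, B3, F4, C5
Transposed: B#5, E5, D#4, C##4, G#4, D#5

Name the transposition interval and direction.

From A5 to B#5 is 2 letter names — a second of some quality.
A5 to B#5 is 3 semitones, which makes it an augmented second; the second version is higher, so the direction is up.
Checking another pair — C5 → D#5 — gives the same interval.

up an augmented second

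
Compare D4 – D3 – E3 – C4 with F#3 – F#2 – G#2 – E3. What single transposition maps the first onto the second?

Take the first pair: D4 → F#3. D to F spans 6 letter names, so the interval is some kind of sixth.
F#3 to D4 is 8 semitones, which makes it a minor sixth; the second version is lower, so the direction is down.
Checking another pair — C4 → E3 — gives the same interval.

down a minor sixth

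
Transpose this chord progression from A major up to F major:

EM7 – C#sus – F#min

CM7 Asus Dmin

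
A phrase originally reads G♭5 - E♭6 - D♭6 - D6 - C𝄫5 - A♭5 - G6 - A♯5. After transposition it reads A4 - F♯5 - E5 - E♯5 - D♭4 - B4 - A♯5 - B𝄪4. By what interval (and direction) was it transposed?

down a diminished seventh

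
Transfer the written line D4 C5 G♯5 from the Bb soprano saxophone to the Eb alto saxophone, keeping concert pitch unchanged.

A4 G5 D#6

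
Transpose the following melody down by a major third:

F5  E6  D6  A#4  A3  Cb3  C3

F5: a third down reaches D, and 4 semitones makes it Db5.
E6 down a major third is C6.
D6: a third down reaches B, and 4 semitones makes it Bb5.
A#4: a third down reaches F, and 4 semitones makes it F#4.
A3: a third down reaches F, and 4 semitones makes it F3.
Cb3: a third down reaches A, and 4 semitones makes it Abb2.
A major third down from C3 gives Ab2.

Db5 C6 Bb5 F#4 F3 Abb2 Ab2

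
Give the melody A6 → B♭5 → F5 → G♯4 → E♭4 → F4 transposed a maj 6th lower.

A6 to C6
Bb5 to Db5
F5 to Ab4
G#4 to B3
Eb4 to Gb3
F4 to Ab3

C6 Db5 Ab4 B3 Gb3 Ab3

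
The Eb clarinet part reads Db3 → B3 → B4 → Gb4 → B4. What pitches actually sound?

Written C4 on the Eb clarinet sounds as Eb4, a minor third higher; apply that shift to every note.
Db3 becomes Fb3
B3 becomes D4
B4 becomes D5
Gb4 becomes Bbb4
B4 becomes D5

Fb3 D4 D5 Bbb4 D5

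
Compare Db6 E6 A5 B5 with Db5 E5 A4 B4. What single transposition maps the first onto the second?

From Db6 to Db5 is 8 letter names — an octave of some quality.
Db5 to Db6 is 12 semitones, which makes it a perfect octave; the second version is lower, so the direction is down.
Checking another pair — B5 → B4 — gives the same interval.

down a perfect octave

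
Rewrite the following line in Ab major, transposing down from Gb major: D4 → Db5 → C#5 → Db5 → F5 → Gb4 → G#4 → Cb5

E3 Eb4 D#4 Eb4 G4 Ab3 A#3 Db4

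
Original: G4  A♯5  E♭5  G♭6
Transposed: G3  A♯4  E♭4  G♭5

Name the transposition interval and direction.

down a perfect octave

From G4 to G3 is 8 letter names — an octave of some quality.
G3 to G4 is 12 semitones, which makes it a perfect octave; the second version is lower, so the direction is down.
Checking another pair — Gb6 → Gb5 — gives the same interval.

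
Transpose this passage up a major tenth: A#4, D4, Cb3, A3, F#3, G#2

A major tenth up from A#4 gives C##6.
A major tenth up from D4 gives F#5.
Cb3: a tenth up reaches E, and 16 semitones makes it Eb4.
A3: a tenth up reaches C, and 16 semitones makes it C#5.
A major tenth up from F#3 gives A#4.
G#2 up a major tenth is B#3.

C##6 F#5 Eb4 C#5 A#4 B#3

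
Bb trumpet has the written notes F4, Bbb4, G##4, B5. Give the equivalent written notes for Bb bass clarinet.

First find concert pitch: the Bb trumpet sounds a major second below written, so F4 Bbb4 G##4 B5 sounds Eb4 Abb4 F##4 A5.
Then write for Bb bass clarinet: it sounds a major ninth below written, so the part must be a major ninth above concert.
Eb4 → F5
Abb4 → Bbb5
F##4 → G##5
A5 → B6

F5 Bbb5 G##5 B6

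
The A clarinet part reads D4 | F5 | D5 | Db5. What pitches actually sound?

B3 D5 B4 Bb4

The A clarinet sounds a minor third below written, so transpose each written note down a minor third.
D4 gives B3
F5 gives D5
D5 gives B4
Db5 gives Bb4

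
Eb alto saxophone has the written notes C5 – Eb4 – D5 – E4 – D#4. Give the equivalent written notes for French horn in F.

Bb4 Db4 C5 D4 C#4

First find concert pitch: the Eb alto saxophone sounds a major sixth below written, so C5 Eb4 D5 E4 D#4 sounds Eb4 Gb3 F4 G3 F#3.
Then write for French horn in F: it sounds a perfect fifth below written, so the part must be a perfect fifth above concert.
Eb4 → Bb4
Gb3 → Db4
F4 → C5
G3 → D4
F#3 → C#4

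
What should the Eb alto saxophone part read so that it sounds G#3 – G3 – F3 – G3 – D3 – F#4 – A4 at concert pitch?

E#4 E4 D4 E4 B3 D#5 F#5

The Eb alto saxophone sounds a major sixth below written, so the written part must be a major sixth above concert — transpose each note up.
G#3 -> E#4
G3 -> E4
F3 -> D4
G3 -> E4
D3 -> B3
F#4 -> D#5
A4 -> F#5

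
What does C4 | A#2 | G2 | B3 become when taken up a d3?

Ebb4 C3 Bbb2 Db4

C4 → Ebb4
A#2 → C3
G2 → Bbb2
B3 → Db4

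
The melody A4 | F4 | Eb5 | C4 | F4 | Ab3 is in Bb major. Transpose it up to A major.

From Bb up to A is a major seventh; apply that to each pitch.
A4 becomes G#5
F4 becomes E5
Eb5 becomes D6
C4 becomes B4
F4 becomes E5
Ab3 becomes G4

G#5 E5 D6 B4 E5 G4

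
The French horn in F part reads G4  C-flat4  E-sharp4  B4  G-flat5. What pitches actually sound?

C4 Fb3 A#3 E4 Cb5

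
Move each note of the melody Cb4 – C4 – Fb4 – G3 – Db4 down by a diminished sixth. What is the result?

A diminished sixth down from Cb4 gives E3.
A diminished sixth down from C4 gives E#3.
Fb4: a sixth down reaches A, and 7 semitones makes it A3.
G3: a sixth down reaches B, and 7 semitones makes it B#2.
Db4: a sixth down reaches F, and 7 semitones makes it F#3.

E3 E#3 A3 B#2 F#3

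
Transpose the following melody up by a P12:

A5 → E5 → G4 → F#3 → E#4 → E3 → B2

A5 to E7
E5 to B6
G4 to D6
F#3 to C#5
E#4 to B#5
E3 to B4
B2 to F#4

E7 B6 D6 C#5 B#5 B4 F#4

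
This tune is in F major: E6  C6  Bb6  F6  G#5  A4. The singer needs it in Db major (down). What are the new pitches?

C6 Ab5 Gb6 Db6 E5 F4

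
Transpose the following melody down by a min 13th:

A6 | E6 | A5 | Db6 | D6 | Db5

C#5 G#4 C#4 F4 F#4 F3

A6 becomes C#5
E6 becomes G#4
A5 becomes C#4
Db6 becomes F4
D6 becomes F#4
Db5 becomes F3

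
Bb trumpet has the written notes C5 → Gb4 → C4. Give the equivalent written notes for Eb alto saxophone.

First find concert pitch: the Bb trumpet sounds a major second below written, so C5 Gb4 C4 sounds Bb4 Fb4 Bb3.
Then write for Eb alto saxophone: it sounds a major sixth below written, so the part must be a major sixth above concert.
Bb4 → G5
Fb4 → Db5
Bb3 → G4

G5 Db5 G4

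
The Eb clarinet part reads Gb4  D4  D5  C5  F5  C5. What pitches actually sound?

Written C4 on the Eb clarinet sounds as Eb4, a minor third higher; apply that shift to every note.
Gb4 gives Bbb4
D4 gives F4
D5 gives F5
C5 gives Eb5
F5 gives Ab5
C5 gives Eb5

Bbb4 F4 F5 Eb5 Ab5 Eb5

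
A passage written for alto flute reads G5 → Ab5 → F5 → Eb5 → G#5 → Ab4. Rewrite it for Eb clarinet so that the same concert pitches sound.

B4 C5 A4 G4 B#4 C4

First find concert pitch: the alto flute sounds a perfect fourth below written, so G5 Ab5 F5 Eb5 G#5 Ab4 sounds D5 Eb5 C5 Bb4 D#5 Eb4.
Then write for Eb clarinet: it sounds a minor third above written, so the part must be a minor third below concert.
D5 → B4
Eb5 → C5
C5 → A4
Bb4 → G4
D#5 → B#4
Eb4 → C4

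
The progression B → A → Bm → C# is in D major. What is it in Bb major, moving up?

G F Gm A

D major up to Bb major is a minor sixth; each chord root moves by that interval while the quality stays the same.
B: root B up a minor sixth → G, giving G.
A: root A up a minor sixth → F, giving F.
Bm: root B up a minor sixth → G, giving Gm.
C#: root C# up a minor sixth → A, giving A.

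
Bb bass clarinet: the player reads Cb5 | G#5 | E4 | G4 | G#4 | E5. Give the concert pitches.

Bbb3 F#4 D3 F3 F#3 D4

Written C4 on the Bb bass clarinet sounds as Bb2, a major ninth lower; apply that shift to every note.
Cb5 → Bbb3
G#5 → F#4
E4 → D3
G4 → F3
G#4 → F#3
E5 → D4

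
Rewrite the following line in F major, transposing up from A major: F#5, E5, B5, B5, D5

A major to F major up is a minor sixth, so every note moves up by that interval.
F#5 becomes D6
E5 becomes C6
B5 becomes G6
B5 becomes G6
D5 becomes Bb5

D6 C6 G6 G6 Bb5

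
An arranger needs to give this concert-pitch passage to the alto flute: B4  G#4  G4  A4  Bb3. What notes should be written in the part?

The alto flute sounds a perfect fourth below written, so the written part must be a perfect fourth above concert — transpose each note up.
B4 becomes E5
G#4 becomes C#5
G4 becomes C5
A4 becomes D5
Bb3 becomes Eb4

E5 C#5 C5 D5 Eb4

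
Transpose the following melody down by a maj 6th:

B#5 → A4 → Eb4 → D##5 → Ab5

B#5 down a major sixth is D#5.
A4: a sixth down reaches C, and 9 semitones makes it C4.
A major sixth down from Eb4 gives Gb3.
A major sixth down from D##5 gives F##4.
Ab5: a sixth down reaches C, and 9 semitones makes it Cb5.

D#5 C4 Gb3 F##4 Cb5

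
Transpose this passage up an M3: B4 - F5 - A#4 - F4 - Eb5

D#5 A5 C##5 A4 G5

B4: a third up reaches D, and 4 semitones makes it D#5.
F5 up a major third is A5.
A#4 up a major third is C##5.
F4: a third up reaches A, and 4 semitones makes it A4.
A major third up from Eb5 gives G5.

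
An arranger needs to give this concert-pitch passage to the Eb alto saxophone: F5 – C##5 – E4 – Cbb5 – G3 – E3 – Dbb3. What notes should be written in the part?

The Eb alto saxophone sounds a major sixth below written, so the written part must be a major sixth above concert — transpose each note up.
F5 -> D6
C##5 -> A##5
E4 -> C#5
Cbb5 -> Abb5
G3 -> E4
E3 -> C#4
Dbb3 -> Bbb3

D6 A##5 C#5 Abb5 E4 C#4 Bbb3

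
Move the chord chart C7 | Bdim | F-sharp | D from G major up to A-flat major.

Db7 Cdim G Eb

G major up to A-flat major is a minor second; each chord root moves by that interval while the quality stays the same.
C7: root C up a minor second → Db, giving Db7.
Bdim: root B up a minor second → C, giving Cdim.
F-sharp: root F-sharp up a minor second → G, giving G.
D: root D up a minor second → Eb, giving Eb.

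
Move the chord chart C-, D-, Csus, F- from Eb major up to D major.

Eb major up to D major is a major seventh; each chord root moves by that interval while the quality stays the same.
C-: root C up a major seventh → B, giving B-.
D-: root D up a major seventh → C#, giving C#-.
Csus: root C up a major seventh → B, giving Bsus.
F-: root F up a major seventh → E, giving E-.

B- C#- Bsus E-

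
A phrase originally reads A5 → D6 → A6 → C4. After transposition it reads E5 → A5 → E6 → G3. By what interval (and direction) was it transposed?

down a perfect fourth

From A5 to E5 is 4 letter names — a fourth of some quality.
E5 to A5 is 5 semitones, which makes it a perfect fourth; the second version is lower, so the direction is down.
Checking another pair — C4 → G3 — gives the same interval.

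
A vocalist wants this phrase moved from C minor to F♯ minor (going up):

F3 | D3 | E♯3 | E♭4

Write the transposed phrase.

B3 G#3 A##3 A4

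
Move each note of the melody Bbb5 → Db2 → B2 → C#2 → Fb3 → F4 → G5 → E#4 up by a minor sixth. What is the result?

Gbb6 Bbb2 G3 A2 Dbb4 Db5 Eb6 C#5

Bbb5: a sixth up reaches G, and 8 semitones makes it Gbb6.
Db2: a sixth up reaches B, and 8 semitones makes it Bbb2.
B2: a sixth up reaches G, and 8 semitones makes it G3.
A minor sixth up from C#2 gives A2.
A minor sixth up from Fb3 gives Dbb4.
F4 up a minor sixth is Db5.
G5: a sixth up reaches E, and 8 semitones makes it Eb6.
E#4: a sixth up reaches C, and 8 semitones makes it C#5.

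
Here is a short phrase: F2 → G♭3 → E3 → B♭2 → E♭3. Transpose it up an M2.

F2 to G2
Gb3 to Ab3
E3 to F#3
Bb2 to C3
Eb3 to F3

G2 Ab3 F#3 C3 F3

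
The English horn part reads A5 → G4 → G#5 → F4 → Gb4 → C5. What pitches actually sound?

D5 C4 C#5 Bb3 Cb4 F4

The English horn sounds a perfect fifth below written, so transpose each written note down a perfect fifth.
A5 becomes D5
G4 becomes C4
G#5 becomes C#5
F4 becomes Bb3
Gb4 becomes Cb4
C5 becomes F4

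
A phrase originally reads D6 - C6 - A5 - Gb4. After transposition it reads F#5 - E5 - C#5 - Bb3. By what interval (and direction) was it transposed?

Take the first pair: D6 → F#5. D to F spans 6 letter names, so the interval is some kind of sixth.
F#5 to D6 is 8 semitones, which makes it a minor sixth; the second version is lower, so the direction is down.
Checking another pair — Gb4 → Bb3 — gives the same interval.

down a minor sixth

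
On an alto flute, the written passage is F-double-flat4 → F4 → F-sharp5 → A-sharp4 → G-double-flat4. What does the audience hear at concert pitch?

Written C4 on the alto flute sounds as G3, a perfect fourth lower; apply that shift to every note.
Fbb4 gives Cbb4
F4 gives C4
F#5 gives C#5
A#4 gives E#4
Gbb4 gives Dbb4

Cbb4 C4 C#5 E#4 Dbb4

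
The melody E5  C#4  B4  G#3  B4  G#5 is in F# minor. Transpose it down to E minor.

From F# down to E is a major second; apply that to each pitch.
E5 -> D5
C#4 -> B3
B4 -> A4
G#3 -> F#3
B4 -> A4
G#5 -> F#5

D5 B3 A4 F#3 A4 F#5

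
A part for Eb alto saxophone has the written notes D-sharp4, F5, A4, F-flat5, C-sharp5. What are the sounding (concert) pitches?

F#3 Ab4 C4 Abb4 E4

Written C4 on the Eb alto saxophone sounds as Eb3, a major sixth lower; apply that shift to every note.
D#4 becomes F#3
F5 becomes Ab4
A4 becomes C4
Fb5 becomes Abb4
C#5 becomes E4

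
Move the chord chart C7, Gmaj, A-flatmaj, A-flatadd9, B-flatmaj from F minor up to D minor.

A7 Emaj Fmaj Fadd9 Gmaj

F minor up to D minor is a major sixth; each chord root moves by that interval while the quality stays the same.
C7: root C up a major sixth → A, giving A7.
Gmaj: root G up a major sixth → E, giving Emaj.
A-flatmaj: root A-flat up a major sixth → F, giving Fmaj.
A-flatadd9: root A-flat up a major sixth → F, giving Fadd9.
B-flatmaj: root B-flat up a major sixth → G, giving Gmaj.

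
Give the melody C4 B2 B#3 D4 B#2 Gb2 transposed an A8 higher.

C#5 B#3 B##4 D#5 B##3 G3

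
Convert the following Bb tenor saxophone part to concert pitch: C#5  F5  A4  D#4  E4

B3 Eb4 G3 C#3 D3

The Bb tenor saxophone sounds a major ninth below written, so transpose each written note down a major ninth.
C#5 → B3
F5 → Eb4
A4 → G3
D#4 → C#3
E4 → D3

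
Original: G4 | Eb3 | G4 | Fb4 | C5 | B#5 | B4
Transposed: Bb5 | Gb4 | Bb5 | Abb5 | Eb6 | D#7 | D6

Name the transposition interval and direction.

up a minor tenth

From G4 to Bb5 is 10 letter names — a tenth of some quality.
G4 to Bb5 is 15 semitones, which makes it a minor tenth; the second version is higher, so the direction is up.
Checking another pair — B4 → D6 — gives the same interval.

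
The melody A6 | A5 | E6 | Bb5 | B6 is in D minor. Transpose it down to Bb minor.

From D down to Bb is a major third; apply that to each pitch.
A6 gives F6
A5 gives F5
E6 gives C6
Bb5 gives Gb5
B6 gives G6

F6 F5 C6 Gb5 G6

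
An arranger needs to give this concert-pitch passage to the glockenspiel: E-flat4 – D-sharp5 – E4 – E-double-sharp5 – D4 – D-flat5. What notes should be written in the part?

Written C4 sounds as C6 on the glockenspiel, so concert pitches are written a perfect fifteenth down.
Eb4 becomes Eb2
D#5 becomes D#3
E4 becomes E2
E##5 becomes E##3
D4 becomes D2
Db5 becomes Db3

Eb2 D#3 E2 E##3 D2 Db3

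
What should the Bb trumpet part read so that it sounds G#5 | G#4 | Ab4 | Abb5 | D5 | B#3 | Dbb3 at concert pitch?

A#5 A#4 Bb4 Bbb5 E5 C##4 Ebb3

Written C4 sounds as Bb3 on the Bb trumpet, so concert pitches are written a major second up.
G#5 to A#5
G#4 to A#4
Ab4 to Bb4
Abb5 to Bbb5
D5 to E5
B#3 to C##4
Dbb3 to Ebb3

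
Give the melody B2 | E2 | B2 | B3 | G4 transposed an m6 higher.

B2 gives G3
E2 gives C3
B2 gives G3
B3 gives G4
G4 gives Eb5

G3 C3 G3 G4 Eb5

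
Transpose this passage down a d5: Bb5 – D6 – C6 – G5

E5 G#5 F#5 C#5

Bb5 gives E5
D6 gives G#5
C6 gives F#5
G5 gives C#5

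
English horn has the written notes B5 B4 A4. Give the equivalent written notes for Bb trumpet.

First find concert pitch: the English horn sounds a perfect fifth below written, so B5 B4 A4 sounds E5 E4 D4.
Then write for Bb trumpet: it sounds a major second below written, so the part must be a major second above concert.
E5 → F#5
E4 → F#4
D4 → E4

F#5 F#4 E4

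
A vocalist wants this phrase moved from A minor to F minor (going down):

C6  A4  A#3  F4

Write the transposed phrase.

Ab5 F4 F#3 Db4

A minor to F minor down is a major third, so every note moves down by that interval.
C6 gives Ab5
A4 gives F4
A#3 gives F#3
F4 gives Db4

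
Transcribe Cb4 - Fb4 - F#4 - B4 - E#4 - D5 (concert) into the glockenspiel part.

Cb2 Fb2 F#2 B2 E#2 D3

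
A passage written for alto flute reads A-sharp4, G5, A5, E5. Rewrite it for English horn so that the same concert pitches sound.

First find concert pitch: the alto flute sounds a perfect fourth below written, so A-sharp4 G5 A5 E5 sounds E#4 D5 E5 B4.
Then write for English horn: it sounds a perfect fifth below written, so the part must be a perfect fifth above concert.
E#4 → B#4
D5 → A5
E5 → B5
B4 → F#5

B#4 A5 B5 F#5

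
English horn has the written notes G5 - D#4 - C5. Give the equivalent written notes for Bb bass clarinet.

First find concert pitch: the English horn sounds a perfect fifth below written, so G5 D#4 C5 sounds C5 G#3 F4.
Then write for Bb bass clarinet: it sounds a major ninth below written, so the part must be a major ninth above concert.
C5 → D6
G#3 → A#4
F4 → G5

D6 A#4 G5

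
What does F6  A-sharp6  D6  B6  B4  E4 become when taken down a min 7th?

G5 B#5 E5 C#6 C#4 F#3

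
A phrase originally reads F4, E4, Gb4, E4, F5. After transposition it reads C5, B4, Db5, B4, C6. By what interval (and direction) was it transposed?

up a perfect fifth

Take the first pair: F4 → C5. F to C spans 5 letter names, so the interval is some kind of fifth.
F4 to C5 is 7 semitones, which makes it a perfect fifth; the second version is higher, so the direction is up.
Checking another pair — F5 → C6 — gives the same interval.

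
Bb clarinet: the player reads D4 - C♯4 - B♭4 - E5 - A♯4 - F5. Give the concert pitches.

The Bb clarinet sounds a major second below written, so transpose each written note down a major second.
D4 to C4
C#4 to B3
Bb4 to Ab4
E5 to D5
A#4 to G#4
F5 to Eb5

C4 B3 Ab4 D5 G#4 Eb5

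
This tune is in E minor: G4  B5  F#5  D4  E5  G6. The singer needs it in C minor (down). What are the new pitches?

Eb4 G5 D5 Bb3 C5 Eb6

E minor to C minor down is a major third, so every note moves down by that interval.
G4 → Eb4
B5 → G5
F#5 → D5
D4 → Bb3
E5 → C5
G6 → Eb6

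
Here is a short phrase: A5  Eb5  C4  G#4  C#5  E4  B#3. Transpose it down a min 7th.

B4 F4 D3 A#3 D#4 F#3 C##3

A5 down a minor seventh is B4.
A minor seventh down from Eb5 gives F4.
C4: a seventh down reaches D, and 10 semitones makes it D3.
G#4 down a minor seventh is A#3.
C#5: a seventh down reaches D, and 10 semitones makes it D#4.
E4: a seventh down reaches F, and 10 semitones makes it F#3.
A minor seventh down from B#3 gives C##3.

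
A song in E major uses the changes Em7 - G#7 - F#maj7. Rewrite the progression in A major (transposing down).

E major down to A major is a perfect fifth; each chord root moves by that interval while the quality stays the same.
Em7: root E down a perfect fifth → A, giving Am7.
G#7: root G# down a perfect fifth → C#, giving C#7.
F#maj7: root F# down a perfect fifth → B, giving Bmaj7.

Am7 C#7 Bmaj7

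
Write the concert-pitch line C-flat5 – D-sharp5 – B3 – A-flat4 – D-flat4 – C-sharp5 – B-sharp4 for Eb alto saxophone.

Ab5 B#5 G#4 F5 Bb4 A#5 G##5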